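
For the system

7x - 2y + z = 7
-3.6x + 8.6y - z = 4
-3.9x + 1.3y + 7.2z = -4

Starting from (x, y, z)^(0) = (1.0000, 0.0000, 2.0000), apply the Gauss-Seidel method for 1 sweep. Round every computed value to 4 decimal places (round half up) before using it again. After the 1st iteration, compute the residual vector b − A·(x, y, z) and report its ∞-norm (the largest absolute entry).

4.3419

Iteration 1:
  x = (7 - (-2)·0.0000 - (1)·2.0000) / (7) = 0.7143
  y = (4 - (-3.6)·0.7143 - (-1)·2.0000) / (8.6) = 0.9967
  z = (-4 - (-3.9)·0.7143 - (1.3)·0.9967) / (7.2) = -0.3486
Residual b − A·x = (4.3419, -2.3487, 0.0000); ∞-norm = 4.3419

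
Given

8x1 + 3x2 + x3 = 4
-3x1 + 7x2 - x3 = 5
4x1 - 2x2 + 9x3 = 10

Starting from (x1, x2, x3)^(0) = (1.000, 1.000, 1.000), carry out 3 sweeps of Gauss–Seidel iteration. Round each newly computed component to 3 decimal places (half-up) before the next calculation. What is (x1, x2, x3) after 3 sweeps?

Iteration 1:
  x1 = (4 - (3)·1.000 - (1)·1.000) / (8) = 0.000
  x2 = (5 - (-3)·0.000 - (-1)·1.000) / (7) = 0.857
  x3 = (10 - (4)·0.000 - (-2)·0.857) / (9) = 1.302
Iteration 2:
  x1 = (4 - (3)·0.857 - (1)·1.302) / (8) = 0.016
  x2 = (5 - (-3)·0.016 - (-1)·1.302) / (7) = 0.907
  x3 = (10 - (4)·0.016 - (-2)·0.907) / (9) = 1.306
Iteration 3:
  x1 = (4 - (3)·0.907 - (1)·1.306) / (8) = -0.003
  x2 = (5 - (-3)·-0.003 - (-1)·1.306) / (7) = 0.900
  x3 = (10 - (4)·-0.003 - (-2)·0.900) / (9) = 1.312

(-0.003, 0.900, 1.312)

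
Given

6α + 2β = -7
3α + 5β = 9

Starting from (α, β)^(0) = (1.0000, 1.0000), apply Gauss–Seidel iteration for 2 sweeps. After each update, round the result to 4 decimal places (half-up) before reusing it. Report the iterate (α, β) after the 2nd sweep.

(-2.0667, 3.0400)

Iteration 1:
  α = (-7 - (2)·1.0000) / (6) = -1.5000
  β = (9 - (3)·-1.5000) / (5) = 2.7000
Iteration 2:
  α = (-7 - (2)·2.7000) / (6) = -2.0667
  β = (9 - (3)·-2.0667) / (5) = 3.0400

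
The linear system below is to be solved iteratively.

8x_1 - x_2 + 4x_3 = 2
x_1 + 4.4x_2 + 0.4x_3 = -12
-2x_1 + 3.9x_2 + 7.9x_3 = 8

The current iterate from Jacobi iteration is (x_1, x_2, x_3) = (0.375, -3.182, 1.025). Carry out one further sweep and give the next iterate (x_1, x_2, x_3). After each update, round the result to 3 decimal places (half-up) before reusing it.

One sweep:
  x_1 = (2 - (-1)·-3.182 - (4)·1.025) / (8) = -0.660
  x_2 = (-12 - (1)·0.375 - (0.4)·1.025) / (4.4) = -2.906
  x_3 = (8 - (-2)·0.375 - (3.9)·-3.182) / (7.9) = 2.678

(-0.660, -2.906, 2.678)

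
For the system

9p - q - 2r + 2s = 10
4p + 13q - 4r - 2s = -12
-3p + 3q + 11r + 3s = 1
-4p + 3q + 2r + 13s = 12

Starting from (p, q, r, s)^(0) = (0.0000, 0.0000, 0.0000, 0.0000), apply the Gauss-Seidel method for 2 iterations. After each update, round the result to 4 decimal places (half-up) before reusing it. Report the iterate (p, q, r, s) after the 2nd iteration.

(0.8140, -0.7242, 0.1168, 1.3227)

Iteration 1:
  p = (10 - (-1)·0.0000 - (-2)·0.0000 - (2)·0.0000) / (9) = 1.1111
  q = (-12 - (4)·1.1111 - (-4)·0.0000 - (-2)·0.0000) / (13) = -1.2650
  r = (1 - (-3)·1.1111 - (3)·-1.2650 - (3)·0.0000) / (11) = 0.7389
  s = (12 - (-4)·1.1111 - (3)·-1.2650 - (2)·0.7389) / (13) = 1.4432
Iteration 2:
  p = (10 - (-1)·-1.2650 - (-2)·0.7389 - (2)·1.4432) / (9) = 0.8140
  q = (-12 - (4)·0.8140 - (-4)·0.7389 - (-2)·1.4432) / (13) = -0.7242
  r = (1 - (-3)·0.8140 - (3)·-0.7242 - (3)·1.4432) / (11) = 0.1168
  s = (12 - (-4)·0.8140 - (3)·-0.7242 - (2)·0.1168) / (13) = 1.3227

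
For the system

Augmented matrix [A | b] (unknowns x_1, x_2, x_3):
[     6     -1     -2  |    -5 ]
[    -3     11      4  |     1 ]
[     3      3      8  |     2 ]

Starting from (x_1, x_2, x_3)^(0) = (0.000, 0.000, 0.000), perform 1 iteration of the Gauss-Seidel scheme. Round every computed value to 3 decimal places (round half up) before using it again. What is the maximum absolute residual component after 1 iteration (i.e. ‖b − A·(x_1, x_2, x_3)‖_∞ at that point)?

2.455

Iteration 1:
  x_1 = (-5 - (-1)·0.000 - (-2)·0.000) / (6) = -0.833
  x_2 = (1 - (-3)·-0.833 - (4)·0.000) / (11) = -0.136
  x_3 = (2 - (3)·-0.833 - (3)·-0.136) / (8) = 0.613
Residual b − A·x = (1.088, -2.455, 0.003); ∞-norm = 2.455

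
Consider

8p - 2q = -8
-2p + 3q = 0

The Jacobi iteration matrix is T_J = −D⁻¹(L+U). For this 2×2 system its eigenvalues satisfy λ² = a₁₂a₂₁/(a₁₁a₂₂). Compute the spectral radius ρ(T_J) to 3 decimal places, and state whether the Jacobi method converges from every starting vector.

a₁₂a₂₁/(a₁₁a₂₂) = (-2)·(-2) / ((8)·(3)) = 0.166667
ρ = √|0.166667| = √0.166667 = 0.408
ρ < 1, so Jacobi converges

0.408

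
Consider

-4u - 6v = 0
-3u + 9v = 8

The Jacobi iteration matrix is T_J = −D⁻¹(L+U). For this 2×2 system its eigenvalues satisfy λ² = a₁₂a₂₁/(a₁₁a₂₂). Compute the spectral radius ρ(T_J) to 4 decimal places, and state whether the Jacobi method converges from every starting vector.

a₁₂a₂₁/(a₁₁a₂₂) = (-6)·(-3) / ((-4)·(9)) = -0.500000
ρ = √|-0.500000| = √0.500000 = 0.7071
ρ < 1, so Jacobi converges

0.7071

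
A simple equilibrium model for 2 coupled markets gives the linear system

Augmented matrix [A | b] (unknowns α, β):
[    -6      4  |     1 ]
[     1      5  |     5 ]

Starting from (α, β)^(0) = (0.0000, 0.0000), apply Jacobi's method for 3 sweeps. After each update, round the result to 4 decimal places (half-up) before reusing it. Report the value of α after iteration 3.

Iteration 1:
  α = (1 - (4)·0.0000) / (-6) = -0.1667
  β = (5 - (1)·0.0000) / (5) = 1.0000
Iteration 2:
  α = (1 - (4)·1.0000) / (-6) = 0.5000
  β = (5 - (1)·-0.1667) / (5) = 1.0333
Iteration 3:
  α = (1 - (4)·1.0333) / (-6) = 0.5222
  β = (5 - (1)·0.5000) / (5) = 0.9000

0.5222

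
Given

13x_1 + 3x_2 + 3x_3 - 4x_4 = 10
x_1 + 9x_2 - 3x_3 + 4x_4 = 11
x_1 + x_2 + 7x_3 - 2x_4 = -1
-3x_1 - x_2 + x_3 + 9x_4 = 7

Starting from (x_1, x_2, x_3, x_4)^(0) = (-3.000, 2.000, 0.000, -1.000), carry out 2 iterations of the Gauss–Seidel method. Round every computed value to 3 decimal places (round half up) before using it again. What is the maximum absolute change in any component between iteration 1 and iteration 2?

Iteration 1:
  x_1 = (10 - (3)·2.000 - (3)·0.000 - (-4)·-1.000) / (13) = 0.000
  x_2 = (11 - (1)·0.000 - (-3)·0.000 - (4)·-1.000) / (9) = 1.667
  x_3 = (-1 - (1)·0.000 - (1)·1.667 - (-2)·-1.000) / (7) = -0.667
  x_4 = (7 - (-3)·0.000 - (-1)·1.667 - (1)·-0.667) / (9) = 1.037
Iteration 2:
  x_1 = (10 - (3)·1.667 - (3)·-0.667 - (-4)·1.037) / (13) = 0.858
  x_2 = (11 - (1)·0.858 - (-3)·-0.667 - (4)·1.037) / (9) = 0.444
  x_3 = (-1 - (1)·0.858 - (1)·0.444 - (-2)·1.037) / (7) = -0.033
  x_4 = (7 - (-3)·0.858 - (-1)·0.444 - (1)·-0.033) / (9) = 1.117
Change: (0.858, -1.223, 0.634, 0.080) → max |·| = 1.223

1.223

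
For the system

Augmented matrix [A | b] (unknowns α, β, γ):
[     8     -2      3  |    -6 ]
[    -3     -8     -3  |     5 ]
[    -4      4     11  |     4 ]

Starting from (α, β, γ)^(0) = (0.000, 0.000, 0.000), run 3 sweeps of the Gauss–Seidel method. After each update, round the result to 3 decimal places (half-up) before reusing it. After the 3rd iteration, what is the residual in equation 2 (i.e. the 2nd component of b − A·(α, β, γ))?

Iteration 1:
  α = (-6 - (-2)·0.000 - (3)·0.000) / (8) = -0.750
  β = (5 - (-3)·-0.750 - (-3)·0.000) / (-8) = -0.344
  γ = (4 - (-4)·-0.750 - (4)·-0.344) / (11) = 0.216
Iteration 2:
  α = (-6 - (-2)·-0.344 - (3)·0.216) / (8) = -0.917
  β = (5 - (-3)·-0.917 - (-3)·0.216) / (-8) = -0.362
  γ = (4 - (-4)·-0.917 - (4)·-0.362) / (11) = 0.162
Iteration 3:
  α = (-6 - (-2)·-0.362 - (3)·0.162) / (8) = -0.901
  β = (5 - (-3)·-0.901 - (-3)·0.162) / (-8) = -0.348
  γ = (4 - (-4)·-0.901 - (4)·-0.348) / (11) = 0.163
Residual b − A·x = (0.023, 0.002, -0.005)

0.002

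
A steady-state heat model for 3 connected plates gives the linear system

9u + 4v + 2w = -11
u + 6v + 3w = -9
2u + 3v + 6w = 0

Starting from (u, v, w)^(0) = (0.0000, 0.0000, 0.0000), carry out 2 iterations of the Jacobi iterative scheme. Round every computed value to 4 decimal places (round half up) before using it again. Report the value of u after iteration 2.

-0.5556

Iteration 1:
  u = (-11 - (4)·0.0000 - (2)·0.0000) / (9) = -1.2222
  v = (-9 - (1)·0.0000 - (3)·0.0000) / (6) = -1.5000
  w = (0 - (2)·0.0000 - (3)·0.0000) / (6) = 0.0000
Iteration 2:
  u = (-11 - (4)·-1.5000 - (2)·0.0000) / (9) = -0.5556
  v = (-9 - (1)·-1.2222 - (3)·0.0000) / (6) = -1.2963
  w = (0 - (2)·-1.2222 - (3)·-1.5000) / (6) = 1.1574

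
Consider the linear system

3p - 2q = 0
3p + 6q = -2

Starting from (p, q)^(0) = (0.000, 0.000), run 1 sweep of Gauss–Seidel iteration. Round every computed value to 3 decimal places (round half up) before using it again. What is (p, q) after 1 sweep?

Iteration 1:
  p = (0 - (-2)·0.000) / (3) = 0.000
  q = (-2 - (3)·0.000) / (6) = -0.333

(0.000, -0.333)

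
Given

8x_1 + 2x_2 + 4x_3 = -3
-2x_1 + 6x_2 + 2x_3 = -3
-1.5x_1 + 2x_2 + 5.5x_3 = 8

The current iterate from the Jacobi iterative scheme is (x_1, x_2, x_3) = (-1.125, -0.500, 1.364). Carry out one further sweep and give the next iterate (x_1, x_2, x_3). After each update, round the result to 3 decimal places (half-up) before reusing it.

(-0.932, -1.330, 1.330)

One sweep:
  x_1 = (-3 - (2)·-0.500 - (4)·1.364) / (8) = -0.932
  x_2 = (-3 - (-2)·-1.125 - (2)·1.364) / (6) = -1.330
  x_3 = (8 - (-1.5)·-1.125 - (2)·-0.500) / (5.5) = 1.330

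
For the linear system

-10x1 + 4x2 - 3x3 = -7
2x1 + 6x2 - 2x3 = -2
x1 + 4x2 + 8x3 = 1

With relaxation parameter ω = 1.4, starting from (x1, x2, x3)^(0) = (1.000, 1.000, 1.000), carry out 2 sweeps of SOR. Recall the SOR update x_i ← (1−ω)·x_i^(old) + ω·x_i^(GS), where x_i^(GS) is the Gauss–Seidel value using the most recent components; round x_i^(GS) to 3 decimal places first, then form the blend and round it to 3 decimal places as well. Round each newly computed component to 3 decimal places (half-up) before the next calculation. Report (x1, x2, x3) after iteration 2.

Iteration 1:
  x1: GS value = (-7 - (4)·1.000 - (-3)·1.000) / (-10) = 0.800;  x1 ← (1−ω)·1.000 + ω·0.800 = 0.720
  x2: GS value = (-2 - (2)·0.720 - (-2)·1.000) / (6) = -0.240;  x2 ← (1−ω)·1.000 + ω·-0.240 = -0.736
  x3: GS value = (1 - (1)·0.720 - (4)·-0.736) / (8) = 0.403;  x3 ← (1−ω)·1.000 + ω·0.403 = 0.164
Iteration 2:
  x1: GS value = (-7 - (4)·-0.736 - (-3)·0.164) / (-10) = 0.356;  x1 ← (1−ω)·0.720 + ω·0.356 = 0.210
  x2: GS value = (-2 - (2)·0.210 - (-2)·0.164) / (6) = -0.349;  x2 ← (1−ω)·-0.736 + ω·-0.349 = -0.194
  x3: GS value = (1 - (1)·0.210 - (4)·-0.194) / (8) = 0.196;  x3 ← (1−ω)·0.164 + ω·0.196 = 0.209

(0.210, -0.194, 0.209)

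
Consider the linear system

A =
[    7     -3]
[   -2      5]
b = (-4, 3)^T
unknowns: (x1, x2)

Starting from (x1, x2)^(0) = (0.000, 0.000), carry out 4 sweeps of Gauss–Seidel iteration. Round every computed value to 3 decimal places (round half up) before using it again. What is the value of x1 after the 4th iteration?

-0.380

Iteration 1:
  x1 = (-4 - (-3)·0.000) / (7) = -0.571
  x2 = (3 - (-2)·-0.571) / (5) = 0.372
Iteration 2:
  x1 = (-4 - (-3)·0.372) / (7) = -0.412
  x2 = (3 - (-2)·-0.412) / (5) = 0.435
Iteration 3:
  x1 = (-4 - (-3)·0.435) / (7) = -0.385
  x2 = (3 - (-2)·-0.385) / (5) = 0.446
Iteration 4:
  x1 = (-4 - (-3)·0.446) / (7) = -0.380
  x2 = (3 - (-2)·-0.380) / (5) = 0.448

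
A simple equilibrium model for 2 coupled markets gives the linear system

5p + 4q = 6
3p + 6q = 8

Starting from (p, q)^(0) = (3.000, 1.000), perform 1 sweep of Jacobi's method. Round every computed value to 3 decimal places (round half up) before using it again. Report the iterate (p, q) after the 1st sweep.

(0.400, -0.167)

Iteration 1:
  p = (6 - (4)·1.000) / (5) = 0.400
  q = (8 - (3)·3.000) / (6) = -0.167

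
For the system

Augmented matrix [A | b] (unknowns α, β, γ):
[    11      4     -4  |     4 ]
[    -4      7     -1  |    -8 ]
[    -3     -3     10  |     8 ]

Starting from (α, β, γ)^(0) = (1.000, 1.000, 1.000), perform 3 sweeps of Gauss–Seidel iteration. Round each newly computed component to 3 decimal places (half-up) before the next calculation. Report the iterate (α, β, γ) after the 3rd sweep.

(0.888, -0.506, 0.915)

Iteration 1:
  α = (4 - (4)·1.000 - (-4)·1.000) / (11) = 0.364
  β = (-8 - (-4)·0.364 - (-1)·1.000) / (7) = -0.792
  γ = (8 - (-3)·0.364 - (-3)·-0.792) / (10) = 0.672
Iteration 2:
  α = (4 - (4)·-0.792 - (-4)·0.672) / (11) = 0.896
  β = (-8 - (-4)·0.896 - (-1)·0.672) / (7) = -0.535
  γ = (8 - (-3)·0.896 - (-3)·-0.535) / (10) = 0.908
Iteration 3:
  α = (4 - (4)·-0.535 - (-4)·0.908) / (11) = 0.888
  β = (-8 - (-4)·0.888 - (-1)·0.908) / (7) = -0.506
  γ = (8 - (-3)·0.888 - (-3)·-0.506) / (10) = 0.915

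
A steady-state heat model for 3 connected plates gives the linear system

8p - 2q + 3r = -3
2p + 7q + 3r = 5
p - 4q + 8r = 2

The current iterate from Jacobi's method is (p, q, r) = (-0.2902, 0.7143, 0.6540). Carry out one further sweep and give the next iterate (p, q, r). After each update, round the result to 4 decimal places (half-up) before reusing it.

(-0.4417, 0.5169, 0.6434)

One sweep:
  p = (-3 - (-2)·0.7143 - (3)·0.6540) / (8) = -0.4417
  q = (5 - (2)·-0.2902 - (3)·0.6540) / (7) = 0.5169
  r = (2 - (1)·-0.2902 - (-4)·0.7143) / (8) = 0.6434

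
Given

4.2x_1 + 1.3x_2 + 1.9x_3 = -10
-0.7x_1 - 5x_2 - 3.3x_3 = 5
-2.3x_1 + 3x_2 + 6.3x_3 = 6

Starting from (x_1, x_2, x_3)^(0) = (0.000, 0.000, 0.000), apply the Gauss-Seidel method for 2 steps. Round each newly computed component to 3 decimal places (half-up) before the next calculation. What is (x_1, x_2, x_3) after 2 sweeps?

(-2.356, -0.935, 0.537)

Iteration 1:
  x_1 = (-10 - (1.3)·0.000 - (1.9)·0.000) / (4.2) = -2.381
  x_2 = (5 - (-0.7)·-2.381 - (-3.3)·0.000) / (-5) = -0.667
  x_3 = (6 - (-2.3)·-2.381 - (3)·-0.667) / (6.3) = 0.401
Iteration 2:
  x_1 = (-10 - (1.3)·-0.667 - (1.9)·0.401) / (4.2) = -2.356
  x_2 = (5 - (-0.7)·-2.356 - (-3.3)·0.401) / (-5) = -0.935
  x_3 = (6 - (-2.3)·-2.356 - (3)·-0.935) / (6.3) = 0.537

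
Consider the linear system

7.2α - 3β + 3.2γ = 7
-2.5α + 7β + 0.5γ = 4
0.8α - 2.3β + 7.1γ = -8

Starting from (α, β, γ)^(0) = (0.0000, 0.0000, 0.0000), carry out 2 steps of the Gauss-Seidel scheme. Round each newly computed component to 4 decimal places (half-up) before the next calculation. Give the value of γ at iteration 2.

-0.9146

Iteration 1:
  α = (7 - (-3)·0.0000 - (3.2)·0.0000) / (7.2) = 0.9722
  β = (4 - (-2.5)·0.9722 - (0.5)·0.0000) / (7) = 0.9186
  γ = (-8 - (0.8)·0.9722 - (-2.3)·0.9186) / (7.1) = -0.9387
Iteration 2:
  α = (7 - (-3)·0.9186 - (3.2)·-0.9387) / (7.2) = 1.7722
  β = (4 - (-2.5)·1.7722 - (0.5)·-0.9387) / (7) = 1.2714
  γ = (-8 - (0.8)·1.7722 - (-2.3)·1.2714) / (7.1) = -0.9146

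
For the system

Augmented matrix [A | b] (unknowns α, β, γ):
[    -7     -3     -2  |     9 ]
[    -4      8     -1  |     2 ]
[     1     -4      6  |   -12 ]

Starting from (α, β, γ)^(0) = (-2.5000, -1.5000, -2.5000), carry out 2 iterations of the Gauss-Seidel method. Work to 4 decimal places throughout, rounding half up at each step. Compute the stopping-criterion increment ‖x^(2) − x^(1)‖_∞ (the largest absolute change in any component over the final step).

0.7657

Iteration 1:
  α = (9 - (-3)·-1.5000 - (-2)·-2.5000) / (-7) = 0.0714
  β = (2 - (-4)·0.0714 - (-1)·-2.5000) / (8) = -0.0268
  γ = (-12 - (1)·0.0714 - (-4)·-0.0268) / (6) = -2.0298
Iteration 2:
  α = (9 - (-3)·-0.0268 - (-2)·-2.0298) / (-7) = -0.6943
  β = (2 - (-4)·-0.6943 - (-1)·-2.0298) / (8) = -0.3509
  γ = (-12 - (1)·-0.6943 - (-4)·-0.3509) / (6) = -2.1182
Change: (-0.7657, -0.3241, -0.0884) → max |·| = 0.7657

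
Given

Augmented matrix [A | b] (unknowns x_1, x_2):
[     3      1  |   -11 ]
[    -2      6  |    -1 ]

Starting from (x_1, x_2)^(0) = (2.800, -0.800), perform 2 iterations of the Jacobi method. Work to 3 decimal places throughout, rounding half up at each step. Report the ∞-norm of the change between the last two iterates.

2.067

Iteration 1:
  x_1 = (-11 - (1)·-0.800) / (3) = -3.400
  x_2 = (-1 - (-2)·2.800) / (6) = 0.767
Iteration 2:
  x_1 = (-11 - (1)·0.767) / (3) = -3.922
  x_2 = (-1 - (-2)·-3.400) / (6) = -1.300
Change: (-0.522, -2.067) → max |·| = 2.067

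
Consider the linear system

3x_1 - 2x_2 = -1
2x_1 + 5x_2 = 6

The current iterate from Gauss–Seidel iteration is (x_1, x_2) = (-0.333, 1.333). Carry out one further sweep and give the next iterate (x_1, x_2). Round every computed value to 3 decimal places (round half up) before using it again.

One sweep:
  x_1 = (-1 - (-2)·1.333) / (3) = 0.555
  x_2 = (6 - (2)·0.555) / (5) = 0.978

(0.555, 0.978)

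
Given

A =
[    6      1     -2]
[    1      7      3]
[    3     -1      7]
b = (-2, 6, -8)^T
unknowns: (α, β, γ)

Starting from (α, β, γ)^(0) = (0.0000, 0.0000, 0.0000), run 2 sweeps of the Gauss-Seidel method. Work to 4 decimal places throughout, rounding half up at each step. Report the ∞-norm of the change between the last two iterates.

Iteration 1:
  α = (-2 - (1)·0.0000 - (-2)·0.0000) / (6) = -0.3333
  β = (6 - (1)·-0.3333 - (3)·0.0000) / (7) = 0.9048
  γ = (-8 - (3)·-0.3333 - (-1)·0.9048) / (7) = -0.8708
Iteration 2:
  α = (-2 - (1)·0.9048 - (-2)·-0.8708) / (6) = -0.7744
  β = (6 - (1)·-0.7744 - (3)·-0.8708) / (7) = 1.3410
  γ = (-8 - (3)·-0.7744 - (-1)·1.3410) / (7) = -0.6194
Change: (-0.4411, 0.4362, 0.2514) → max |·| = 0.4411

0.4411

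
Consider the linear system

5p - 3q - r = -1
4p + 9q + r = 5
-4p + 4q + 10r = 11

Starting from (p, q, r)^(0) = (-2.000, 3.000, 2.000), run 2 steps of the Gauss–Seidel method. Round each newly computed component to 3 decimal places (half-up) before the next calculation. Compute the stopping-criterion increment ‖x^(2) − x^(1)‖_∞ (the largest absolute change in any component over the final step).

2.109

Iteration 1:
  p = (-1 - (-3)·3.000 - (-1)·2.000) / (5) = 2.000
  q = (5 - (4)·2.000 - (1)·2.000) / (9) = -0.556
  r = (11 - (-4)·2.000 - (4)·-0.556) / (10) = 2.122
Iteration 2:
  p = (-1 - (-3)·-0.556 - (-1)·2.122) / (5) = -0.109
  q = (5 - (4)·-0.109 - (1)·2.122) / (9) = 0.368
  r = (11 - (-4)·-0.109 - (4)·0.368) / (10) = 0.909
Change: (-2.109, 0.924, -1.213) → max |·| = 2.109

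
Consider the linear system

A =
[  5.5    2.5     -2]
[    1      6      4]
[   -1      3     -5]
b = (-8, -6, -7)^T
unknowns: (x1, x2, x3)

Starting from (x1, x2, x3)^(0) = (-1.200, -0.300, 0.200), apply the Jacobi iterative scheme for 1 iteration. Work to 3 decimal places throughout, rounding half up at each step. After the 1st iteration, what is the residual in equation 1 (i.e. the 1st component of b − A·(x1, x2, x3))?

Iteration 1:
  x1 = (-8 - (2.5)·-0.300 - (-2)·0.200) / (5.5) = -1.245
  x2 = (-6 - (1)·-1.200 - (4)·0.200) / (6) = -0.933
  x3 = (-7 - (-1)·-1.200 - (3)·-0.300) / (-5) = 1.460
Residual b − A·x = (4.100, -4.997, 1.854)

4.100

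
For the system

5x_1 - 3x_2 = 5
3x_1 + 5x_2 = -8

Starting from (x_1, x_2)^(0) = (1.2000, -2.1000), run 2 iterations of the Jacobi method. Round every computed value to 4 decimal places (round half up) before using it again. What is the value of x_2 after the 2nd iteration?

Iteration 1:
  x_1 = (5 - (-3)·-2.1000) / (5) = -0.2600
  x_2 = (-8 - (3)·1.2000) / (5) = -2.3200
Iteration 2:
  x_1 = (5 - (-3)·-2.3200) / (5) = -0.3920
  x_2 = (-8 - (3)·-0.2600) / (5) = -1.4440

-1.4440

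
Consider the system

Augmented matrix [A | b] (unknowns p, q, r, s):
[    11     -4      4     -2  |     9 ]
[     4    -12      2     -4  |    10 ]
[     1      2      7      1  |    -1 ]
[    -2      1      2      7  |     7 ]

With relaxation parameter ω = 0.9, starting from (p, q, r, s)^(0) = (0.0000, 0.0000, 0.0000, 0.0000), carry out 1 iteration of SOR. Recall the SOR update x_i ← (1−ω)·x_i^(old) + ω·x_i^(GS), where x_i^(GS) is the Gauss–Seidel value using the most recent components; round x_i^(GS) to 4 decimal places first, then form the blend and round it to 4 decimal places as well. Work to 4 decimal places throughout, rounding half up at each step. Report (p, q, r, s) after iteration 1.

(0.7364, -0.5291, -0.0872, 1.1798)

Iteration 1:
  p: GS value = (9 - (-4)·0.0000 - (4)·0.0000 - (-2)·0.0000) / (11) = 0.8182;  p ← (1−ω)·0.0000 + ω·0.8182 = 0.7364
  q: GS value = (10 - (4)·0.7364 - (2)·0.0000 - (-4)·0.0000) / (-12) = -0.5879;  q ← (1−ω)·0.0000 + ω·-0.5879 = -0.5291
  r: GS value = (-1 - (1)·0.7364 - (2)·-0.5291 - (1)·0.0000) / (7) = -0.0969;  r ← (1−ω)·0.0000 + ω·-0.0969 = -0.0872
  s: GS value = (7 - (-2)·0.7364 - (1)·-0.5291 - (2)·-0.0872) / (7) = 1.3109;  s ← (1−ω)·0.0000 + ω·1.3109 = 1.1798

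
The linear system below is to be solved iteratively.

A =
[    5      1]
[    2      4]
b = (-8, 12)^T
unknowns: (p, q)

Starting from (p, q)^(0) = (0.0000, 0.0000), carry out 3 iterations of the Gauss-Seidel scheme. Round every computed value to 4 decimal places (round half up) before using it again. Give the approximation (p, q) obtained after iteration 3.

Iteration 1:
  p = (-8 - (1)·0.0000) / (5) = -1.6000
  q = (12 - (2)·-1.6000) / (4) = 3.8000
Iteration 2:
  p = (-8 - (1)·3.8000) / (5) = -2.3600
  q = (12 - (2)·-2.3600) / (4) = 4.1800
Iteration 3:
  p = (-8 - (1)·4.1800) / (5) = -2.4360
  q = (12 - (2)·-2.4360) / (4) = 4.2180

(-2.4360, 4.2180)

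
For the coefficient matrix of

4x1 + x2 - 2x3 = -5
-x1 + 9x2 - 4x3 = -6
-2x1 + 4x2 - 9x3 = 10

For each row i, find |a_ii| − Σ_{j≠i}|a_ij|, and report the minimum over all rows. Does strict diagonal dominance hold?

1

row 1: |4| − (1+2) = 1
row 2: |9| − (1+4) = 4
row 3: |-9| − (2+4) = 3
minimum over rows = 1 → strictly diagonally dominant (convergence guaranteed)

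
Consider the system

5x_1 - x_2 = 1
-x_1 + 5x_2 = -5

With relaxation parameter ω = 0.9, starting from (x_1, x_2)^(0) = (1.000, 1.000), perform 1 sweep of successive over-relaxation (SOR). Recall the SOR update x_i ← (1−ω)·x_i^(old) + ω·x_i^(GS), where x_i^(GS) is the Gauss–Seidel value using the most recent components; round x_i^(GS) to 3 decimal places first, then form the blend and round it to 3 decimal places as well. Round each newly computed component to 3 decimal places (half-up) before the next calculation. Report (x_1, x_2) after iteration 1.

Iteration 1:
  x_1: GS value = (1 - (-1)·1.000) / (5) = 0.400;  x_1 ← (1−ω)·1.000 + ω·0.400 = 0.460
  x_2: GS value = (-5 - (-1)·0.460) / (5) = -0.908;  x_2 ← (1−ω)·1.000 + ω·-0.908 = -0.717

(0.460, -0.717)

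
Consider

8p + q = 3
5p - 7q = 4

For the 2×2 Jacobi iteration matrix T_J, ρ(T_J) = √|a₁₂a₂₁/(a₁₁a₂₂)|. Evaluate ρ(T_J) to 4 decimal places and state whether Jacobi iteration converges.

0.2988

a₁₂a₂₁/(a₁₁a₂₂) = (1)·(5) / ((8)·(-7)) = -0.089286
ρ = √|-0.089286| = √0.089286 = 0.2988
ρ < 1, so Jacobi converges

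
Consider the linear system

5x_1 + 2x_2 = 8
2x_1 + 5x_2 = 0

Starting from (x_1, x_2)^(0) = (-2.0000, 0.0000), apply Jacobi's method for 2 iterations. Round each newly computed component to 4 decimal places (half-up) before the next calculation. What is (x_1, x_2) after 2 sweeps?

(1.2800, -0.6400)

Iteration 1:
  x_1 = (8 - (2)·0.0000) / (5) = 1.6000
  x_2 = (0 - (2)·-2.0000) / (5) = 0.8000
Iteration 2:
  x_1 = (8 - (2)·0.8000) / (5) = 1.2800
  x_2 = (0 - (2)·1.6000) / (5) = -0.6400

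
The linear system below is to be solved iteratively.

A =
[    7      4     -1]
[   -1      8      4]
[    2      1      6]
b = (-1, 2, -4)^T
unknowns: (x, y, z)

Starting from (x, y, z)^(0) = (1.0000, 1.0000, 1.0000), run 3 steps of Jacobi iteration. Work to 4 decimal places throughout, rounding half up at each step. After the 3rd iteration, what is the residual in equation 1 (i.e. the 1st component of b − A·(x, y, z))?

Iteration 1:
  x = (-1 - (4)·1.0000 - (-1)·1.0000) / (7) = -0.5714
  y = (2 - (-1)·1.0000 - (4)·1.0000) / (8) = -0.1250
  z = (-4 - (2)·1.0000 - (1)·1.0000) / (6) = -1.1667
Iteration 2:
  x = (-1 - (4)·-0.1250 - (-1)·-1.1667) / (7) = -0.2381
  y = (2 - (-1)·-0.5714 - (4)·-1.1667) / (8) = 0.7619
  z = (-4 - (2)·-0.5714 - (1)·-0.1250) / (6) = -0.4554
Iteration 3:
  x = (-1 - (4)·0.7619 - (-1)·-0.4554) / (7) = -0.6433
  y = (2 - (-1)·-0.2381 - (4)·-0.4554) / (8) = 0.4479
  z = (-4 - (2)·-0.2381 - (1)·0.7619) / (6) = -0.7143
Residual b − A·x = (0.9972, 0.6307, 1.1245)

0.9972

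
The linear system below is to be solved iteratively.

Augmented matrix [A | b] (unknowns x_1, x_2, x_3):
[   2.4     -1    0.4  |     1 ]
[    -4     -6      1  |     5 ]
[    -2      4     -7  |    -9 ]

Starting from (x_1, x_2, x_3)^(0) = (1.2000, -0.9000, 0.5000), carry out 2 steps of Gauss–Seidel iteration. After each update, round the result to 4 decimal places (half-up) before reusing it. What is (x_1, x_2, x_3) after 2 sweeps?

(-0.0317, -0.6647, 0.9149)

Iteration 1:
  x_1 = (1 - (-1)·-0.9000 - (0.4)·0.5000) / (2.4) = -0.0417
  x_2 = (5 - (-4)·-0.0417 - (1)·0.5000) / (-6) = -0.7222
  x_3 = (-9 - (-2)·-0.0417 - (4)·-0.7222) / (-7) = 0.8849
Iteration 2:
  x_1 = (1 - (-1)·-0.7222 - (0.4)·0.8849) / (2.4) = -0.0317
  x_2 = (5 - (-4)·-0.0317 - (1)·0.8849) / (-6) = -0.6647
  x_3 = (-9 - (-2)·-0.0317 - (4)·-0.6647) / (-7) = 0.9149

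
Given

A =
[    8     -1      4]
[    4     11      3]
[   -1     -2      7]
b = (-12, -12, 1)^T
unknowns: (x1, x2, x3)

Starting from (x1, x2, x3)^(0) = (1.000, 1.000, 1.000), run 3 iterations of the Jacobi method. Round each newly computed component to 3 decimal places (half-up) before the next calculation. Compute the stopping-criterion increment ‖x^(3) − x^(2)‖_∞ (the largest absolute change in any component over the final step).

Iteration 1:
  x1 = (-12 - (-1)·1.000 - (4)·1.000) / (8) = -1.875
  x2 = (-12 - (4)·1.000 - (3)·1.000) / (11) = -1.727
  x3 = (1 - (-1)·1.000 - (-2)·1.000) / (7) = 0.571
Iteration 2:
  x1 = (-12 - (-1)·-1.727 - (4)·0.571) / (8) = -2.001
  x2 = (-12 - (4)·-1.875 - (3)·0.571) / (11) = -0.565
  x3 = (1 - (-1)·-1.875 - (-2)·-1.727) / (7) = -0.618
Iteration 3:
  x1 = (-12 - (-1)·-0.565 - (4)·-0.618) / (8) = -1.262
  x2 = (-12 - (4)·-2.001 - (3)·-0.618) / (11) = -0.195
  x3 = (1 - (-1)·-2.001 - (-2)·-0.565) / (7) = -0.304
Change: (0.739, 0.370, 0.314) → max |·| = 0.739

0.739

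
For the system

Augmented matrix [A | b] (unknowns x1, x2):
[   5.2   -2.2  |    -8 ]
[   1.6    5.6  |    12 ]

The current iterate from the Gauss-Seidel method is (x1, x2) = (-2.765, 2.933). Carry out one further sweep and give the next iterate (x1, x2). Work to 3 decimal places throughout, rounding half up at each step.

(-0.298, 2.228)

One sweep:
  x1 = (-8 - (-2.2)·2.933) / (5.2) = -0.298
  x2 = (12 - (1.6)·-0.298) / (5.6) = 2.228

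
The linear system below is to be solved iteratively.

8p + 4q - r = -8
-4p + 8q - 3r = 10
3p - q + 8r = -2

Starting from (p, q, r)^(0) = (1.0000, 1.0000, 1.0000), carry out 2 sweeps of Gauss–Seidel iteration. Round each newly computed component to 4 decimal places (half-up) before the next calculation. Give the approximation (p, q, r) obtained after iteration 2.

(-1.4209, 0.6831, 0.3682)

Iteration 1:
  p = (-8 - (4)·1.0000 - (-1)·1.0000) / (8) = -1.3750
  q = (10 - (-4)·-1.3750 - (-3)·1.0000) / (8) = 0.9375
  r = (-2 - (3)·-1.3750 - (-1)·0.9375) / (8) = 0.3828
Iteration 2:
  p = (-8 - (4)·0.9375 - (-1)·0.3828) / (8) = -1.4209
  q = (10 - (-4)·-1.4209 - (-3)·0.3828) / (8) = 0.6831
  r = (-2 - (3)·-1.4209 - (-1)·0.6831) / (8) = 0.3682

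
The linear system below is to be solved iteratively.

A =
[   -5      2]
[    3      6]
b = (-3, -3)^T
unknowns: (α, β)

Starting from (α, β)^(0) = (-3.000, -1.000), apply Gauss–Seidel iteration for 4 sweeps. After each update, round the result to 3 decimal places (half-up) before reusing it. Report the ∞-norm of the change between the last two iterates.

0.006

Iteration 1:
  α = (-3 - (2)·-1.000) / (-5) = 0.200
  β = (-3 - (3)·0.200) / (6) = -0.600
Iteration 2:
  α = (-3 - (2)·-0.600) / (-5) = 0.360
  β = (-3 - (3)·0.360) / (6) = -0.680
Iteration 3:
  α = (-3 - (2)·-0.680) / (-5) = 0.328
  β = (-3 - (3)·0.328) / (6) = -0.664
Iteration 4:
  α = (-3 - (2)·-0.664) / (-5) = 0.334
  β = (-3 - (3)·0.334) / (6) = -0.667
Change: (0.006, -0.003) → max |·| = 0.006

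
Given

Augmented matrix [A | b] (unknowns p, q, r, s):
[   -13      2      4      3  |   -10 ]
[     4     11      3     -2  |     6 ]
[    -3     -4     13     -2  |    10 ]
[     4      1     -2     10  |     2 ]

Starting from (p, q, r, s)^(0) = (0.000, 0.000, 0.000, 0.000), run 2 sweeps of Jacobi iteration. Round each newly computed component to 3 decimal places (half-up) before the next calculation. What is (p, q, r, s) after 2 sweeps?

Iteration 1:
  p = (-10 - (2)·0.000 - (4)·0.000 - (3)·0.000) / (-13) = 0.769
  q = (6 - (4)·0.000 - (3)·0.000 - (-2)·0.000) / (11) = 0.545
  r = (10 - (-3)·0.000 - (-4)·0.000 - (-2)·0.000) / (13) = 0.769
  s = (2 - (4)·0.000 - (1)·0.000 - (-2)·0.000) / (10) = 0.200
Iteration 2:
  p = (-10 - (2)·0.545 - (4)·0.769 - (3)·0.200) / (-13) = 1.136
  q = (6 - (4)·0.769 - (3)·0.769 - (-2)·0.200) / (11) = 0.092
  r = (10 - (-3)·0.769 - (-4)·0.545 - (-2)·0.200) / (13) = 1.145
  s = (2 - (4)·0.769 - (1)·0.545 - (-2)·0.769) / (10) = -0.008

(1.136, 0.092, 1.145, -0.008)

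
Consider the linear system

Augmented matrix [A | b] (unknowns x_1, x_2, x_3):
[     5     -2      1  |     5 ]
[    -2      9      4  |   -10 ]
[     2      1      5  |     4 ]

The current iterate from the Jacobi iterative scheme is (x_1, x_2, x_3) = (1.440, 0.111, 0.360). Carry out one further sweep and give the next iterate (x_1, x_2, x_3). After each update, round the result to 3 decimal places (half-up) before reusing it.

One sweep:
  x_1 = (5 - (-2)·0.111 - (1)·0.360) / (5) = 0.972
  x_2 = (-10 - (-2)·1.440 - (4)·0.360) / (9) = -0.951
  x_3 = (4 - (2)·1.440 - (1)·0.111) / (5) = 0.202

(0.972, -0.951, 0.202)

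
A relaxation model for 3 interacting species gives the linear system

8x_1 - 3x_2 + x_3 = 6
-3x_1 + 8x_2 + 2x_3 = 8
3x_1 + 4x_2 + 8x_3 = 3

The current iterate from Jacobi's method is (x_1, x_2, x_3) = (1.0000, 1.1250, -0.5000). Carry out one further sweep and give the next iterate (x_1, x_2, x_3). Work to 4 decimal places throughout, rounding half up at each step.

(1.2344, 1.5000, -0.5625)

One sweep:
  x_1 = (6 - (-3)·1.1250 - (1)·-0.5000) / (8) = 1.2344
  x_2 = (8 - (-3)·1.0000 - (2)·-0.5000) / (8) = 1.5000
  x_3 = (3 - (3)·1.0000 - (4)·1.1250) / (8) = -0.5625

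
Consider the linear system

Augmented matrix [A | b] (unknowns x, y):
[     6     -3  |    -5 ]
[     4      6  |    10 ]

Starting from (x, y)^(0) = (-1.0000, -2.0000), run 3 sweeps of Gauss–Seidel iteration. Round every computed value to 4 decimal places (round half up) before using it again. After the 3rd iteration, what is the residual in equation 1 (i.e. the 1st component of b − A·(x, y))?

1.6297

Iteration 1:
  x = (-5 - (-3)·-2.0000) / (6) = -1.8333
  y = (10 - (4)·-1.8333) / (6) = 2.8889
Iteration 2:
  x = (-5 - (-3)·2.8889) / (6) = 0.6111
  y = (10 - (4)·0.6111) / (6) = 1.2593
Iteration 3:
  x = (-5 - (-3)·1.2593) / (6) = -0.2037
  y = (10 - (4)·-0.2037) / (6) = 1.8025
Residual b − A·x = (1.6297, -0.0002)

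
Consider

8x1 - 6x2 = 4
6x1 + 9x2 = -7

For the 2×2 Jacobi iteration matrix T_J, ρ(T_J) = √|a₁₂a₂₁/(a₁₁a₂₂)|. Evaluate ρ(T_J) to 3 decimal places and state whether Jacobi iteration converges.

a₁₂a₂₁/(a₁₁a₂₂) = (-6)·(6) / ((8)·(9)) = -0.500000
ρ = √|-0.500000| = √0.500000 = 0.707
ρ < 1, so Jacobi converges

0.707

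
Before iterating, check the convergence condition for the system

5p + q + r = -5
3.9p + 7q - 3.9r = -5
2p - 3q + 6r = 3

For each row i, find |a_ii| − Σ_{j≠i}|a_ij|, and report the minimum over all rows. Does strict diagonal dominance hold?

row 1: |5| − (1+1) = 3
row 2: |7| − (3.9+3.9) = -0.8
row 3: |6| − (2+3) = 1
minimum over rows = -0.8 → not strictly diagonally dominant

-0.8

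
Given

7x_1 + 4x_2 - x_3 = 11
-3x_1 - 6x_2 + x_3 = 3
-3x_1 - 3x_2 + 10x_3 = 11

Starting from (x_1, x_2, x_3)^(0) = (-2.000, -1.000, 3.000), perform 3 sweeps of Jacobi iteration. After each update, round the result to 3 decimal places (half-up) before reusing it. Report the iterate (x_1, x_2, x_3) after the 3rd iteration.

Iteration 1:
  x_1 = (11 - (4)·-1.000 - (-1)·3.000) / (7) = 2.571
  x_2 = (3 - (-3)·-2.000 - (1)·3.000) / (-6) = 1.000
  x_3 = (11 - (-3)·-2.000 - (-3)·-1.000) / (10) = 0.200
Iteration 2:
  x_1 = (11 - (4)·1.000 - (-1)·0.200) / (7) = 1.029
  x_2 = (3 - (-3)·2.571 - (1)·0.200) / (-6) = -1.752
  x_3 = (11 - (-3)·2.571 - (-3)·1.000) / (10) = 2.171
Iteration 3:
  x_1 = (11 - (4)·-1.752 - (-1)·2.171) / (7) = 2.883
  x_2 = (3 - (-3)·1.029 - (1)·2.171) / (-6) = -0.653
  x_3 = (11 - (-3)·1.029 - (-3)·-1.752) / (10) = 0.883

(2.883, -0.653, 0.883)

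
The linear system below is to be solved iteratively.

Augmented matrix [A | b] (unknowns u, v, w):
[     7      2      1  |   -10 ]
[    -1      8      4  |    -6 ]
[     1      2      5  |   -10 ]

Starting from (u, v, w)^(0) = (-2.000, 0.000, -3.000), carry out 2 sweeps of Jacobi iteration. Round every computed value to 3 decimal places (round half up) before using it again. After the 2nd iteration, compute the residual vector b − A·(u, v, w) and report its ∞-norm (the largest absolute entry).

1.551

Iteration 1:
  u = (-10 - (2)·0.000 - (1)·-3.000) / (7) = -1.000
  v = (-6 - (-1)·-2.000 - (4)·-3.000) / (8) = 0.500
  w = (-10 - (1)·-2.000 - (2)·0.000) / (5) = -1.600
Iteration 2:
  u = (-10 - (2)·0.500 - (1)·-1.600) / (7) = -1.343
  v = (-6 - (-1)·-1.000 - (4)·-1.600) / (8) = -0.075
  w = (-10 - (1)·-1.000 - (2)·0.500) / (5) = -2.000
Residual b − A·x = (1.551, 1.257, 1.493); ∞-norm = 1.551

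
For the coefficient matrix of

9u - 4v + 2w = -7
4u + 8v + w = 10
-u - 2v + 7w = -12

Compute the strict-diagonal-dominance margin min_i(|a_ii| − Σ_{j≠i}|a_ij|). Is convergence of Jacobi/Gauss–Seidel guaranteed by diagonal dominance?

row 1: |9| − (4+2) = 3
row 2: |8| − (4+1) = 3
row 3: |7| − (1+2) = 4
minimum over rows = 3 → strictly diagonally dominant (convergence guaranteed)

3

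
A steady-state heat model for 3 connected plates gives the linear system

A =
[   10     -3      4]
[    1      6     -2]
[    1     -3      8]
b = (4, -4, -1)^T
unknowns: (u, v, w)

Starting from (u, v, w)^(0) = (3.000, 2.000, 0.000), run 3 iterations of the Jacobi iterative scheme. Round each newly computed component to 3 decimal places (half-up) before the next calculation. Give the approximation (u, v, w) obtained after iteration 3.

Iteration 1:
  u = (4 - (-3)·2.000 - (4)·0.000) / (10) = 1.000
  v = (-4 - (1)·3.000 - (-2)·0.000) / (6) = -1.167
  w = (-1 - (1)·3.000 - (-3)·2.000) / (8) = 0.250
Iteration 2:
  u = (4 - (-3)·-1.167 - (4)·0.250) / (10) = -0.050
  v = (-4 - (1)·1.000 - (-2)·0.250) / (6) = -0.750
  w = (-1 - (1)·1.000 - (-3)·-1.167) / (8) = -0.688
Iteration 3:
  u = (4 - (-3)·-0.750 - (4)·-0.688) / (10) = 0.450
  v = (-4 - (1)·-0.050 - (-2)·-0.688) / (6) = -0.888
  w = (-1 - (1)·-0.050 - (-3)·-0.750) / (8) = -0.400

(0.450, -0.888, -0.400)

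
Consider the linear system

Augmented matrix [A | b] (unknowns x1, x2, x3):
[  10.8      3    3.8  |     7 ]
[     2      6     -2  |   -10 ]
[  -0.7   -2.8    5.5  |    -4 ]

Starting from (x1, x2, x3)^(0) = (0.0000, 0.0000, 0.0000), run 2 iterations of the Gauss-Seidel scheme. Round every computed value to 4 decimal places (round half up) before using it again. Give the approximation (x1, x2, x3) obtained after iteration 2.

(1.7352, -2.7795, -1.9214)

Iteration 1:
  x1 = (7 - (3)·0.0000 - (3.8)·0.0000) / (10.8) = 0.6481
  x2 = (-10 - (2)·0.6481 - (-2)·0.0000) / (6) = -1.8827
  x3 = (-4 - (-0.7)·0.6481 - (-2.8)·-1.8827) / (5.5) = -1.6033
Iteration 2:
  x1 = (7 - (3)·-1.8827 - (3.8)·-1.6033) / (10.8) = 1.7352
  x2 = (-10 - (2)·1.7352 - (-2)·-1.6033) / (6) = -2.7795
  x3 = (-4 - (-0.7)·1.7352 - (-2.8)·-2.7795) / (5.5) = -1.9214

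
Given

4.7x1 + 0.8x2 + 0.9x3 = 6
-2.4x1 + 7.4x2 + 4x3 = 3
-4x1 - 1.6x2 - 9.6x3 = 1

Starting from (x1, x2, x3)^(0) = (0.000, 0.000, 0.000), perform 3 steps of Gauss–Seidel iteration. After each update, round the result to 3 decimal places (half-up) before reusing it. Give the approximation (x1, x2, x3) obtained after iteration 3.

Iteration 1:
  x1 = (6 - (0.8)·0.000 - (0.9)·0.000) / (4.7) = 1.277
  x2 = (3 - (-2.4)·1.277 - (4)·0.000) / (7.4) = 0.820
  x3 = (1 - (-4)·1.277 - (-1.6)·0.820) / (-9.6) = -0.773
Iteration 2:
  x1 = (6 - (0.8)·0.820 - (0.9)·-0.773) / (4.7) = 1.285
  x2 = (3 - (-2.4)·1.285 - (4)·-0.773) / (7.4) = 1.240
  x3 = (1 - (-4)·1.285 - (-1.6)·1.240) / (-9.6) = -0.846
Iteration 3:
  x1 = (6 - (0.8)·1.240 - (0.9)·-0.846) / (4.7) = 1.228
  x2 = (3 - (-2.4)·1.228 - (4)·-0.846) / (7.4) = 1.261
  x3 = (1 - (-4)·1.228 - (-1.6)·1.261) / (-9.6) = -0.826

(1.228, 1.261, -0.826)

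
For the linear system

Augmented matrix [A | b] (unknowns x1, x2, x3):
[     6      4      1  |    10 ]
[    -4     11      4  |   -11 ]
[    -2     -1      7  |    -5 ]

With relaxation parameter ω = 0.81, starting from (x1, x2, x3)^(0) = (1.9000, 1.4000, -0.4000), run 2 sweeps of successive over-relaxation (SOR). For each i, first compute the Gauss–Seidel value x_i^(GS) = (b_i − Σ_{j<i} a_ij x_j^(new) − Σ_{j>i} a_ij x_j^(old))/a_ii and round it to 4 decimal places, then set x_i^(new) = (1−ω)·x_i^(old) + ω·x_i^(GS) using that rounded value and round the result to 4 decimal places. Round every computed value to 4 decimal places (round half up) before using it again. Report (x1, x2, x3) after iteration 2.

Iteration 1:
  x1: GS value = (10 - (4)·1.4000 - (1)·-0.4000) / (6) = 0.8000;  x1 ← (1−ω)·1.9000 + ω·0.8000 = 1.0090
  x2: GS value = (-11 - (-4)·1.0090 - (4)·-0.4000) / (11) = -0.4876;  x2 ← (1−ω)·1.4000 + ω·-0.4876 = -0.1290
  x3: GS value = (-5 - (-2)·1.0090 - (-1)·-0.1290) / (7) = -0.4444;  x3 ← (1−ω)·-0.4000 + ω·-0.4444 = -0.4360
Iteration 2:
  x1: GS value = (10 - (4)·-0.1290 - (1)·-0.4360) / (6) = 1.8253;  x1 ← (1−ω)·1.0090 + ω·1.8253 = 1.6702
  x2: GS value = (-11 - (-4)·1.6702 - (4)·-0.4360) / (11) = -0.2341;  x2 ← (1−ω)·-0.1290 + ω·-0.2341 = -0.2141
  x3: GS value = (-5 - (-2)·1.6702 - (-1)·-0.2141) / (7) = -0.2677;  x3 ← (1−ω)·-0.4360 + ω·-0.2677 = -0.2997

(1.6702, -0.2141, -0.2997)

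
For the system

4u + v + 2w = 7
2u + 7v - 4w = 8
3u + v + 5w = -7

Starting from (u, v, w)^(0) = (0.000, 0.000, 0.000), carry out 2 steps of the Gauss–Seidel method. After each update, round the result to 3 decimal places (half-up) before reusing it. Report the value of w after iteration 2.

-2.897

Iteration 1:
  u = (7 - (1)·0.000 - (2)·0.000) / (4) = 1.750
  v = (8 - (2)·1.750 - (-4)·0.000) / (7) = 0.643
  w = (-7 - (3)·1.750 - (1)·0.643) / (5) = -2.579
Iteration 2:
  u = (7 - (1)·0.643 - (2)·-2.579) / (4) = 2.879
  v = (8 - (2)·2.879 - (-4)·-2.579) / (7) = -1.153
  w = (-7 - (3)·2.879 - (1)·-1.153) / (5) = -2.897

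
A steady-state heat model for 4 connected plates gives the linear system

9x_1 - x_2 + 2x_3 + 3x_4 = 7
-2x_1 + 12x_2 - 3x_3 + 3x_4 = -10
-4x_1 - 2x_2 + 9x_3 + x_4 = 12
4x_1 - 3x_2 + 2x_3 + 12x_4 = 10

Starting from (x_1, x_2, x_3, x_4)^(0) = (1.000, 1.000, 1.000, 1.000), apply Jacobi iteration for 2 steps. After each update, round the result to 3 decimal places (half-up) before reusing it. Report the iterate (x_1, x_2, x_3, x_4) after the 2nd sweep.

Iteration 1:
  x_1 = (7 - (-1)·1.000 - (2)·1.000 - (3)·1.000) / (9) = 0.333
  x_2 = (-10 - (-2)·1.000 - (-3)·1.000 - (3)·1.000) / (12) = -0.667
  x_3 = (12 - (-4)·1.000 - (-2)·1.000 - (1)·1.000) / (9) = 1.889
  x_4 = (10 - (4)·1.000 - (-3)·1.000 - (2)·1.000) / (12) = 0.583
Iteration 2:
  x_1 = (7 - (-1)·-0.667 - (2)·1.889 - (3)·0.583) / (9) = 0.090
  x_2 = (-10 - (-2)·0.333 - (-3)·1.889 - (3)·0.583) / (12) = -0.451
  x_3 = (12 - (-4)·0.333 - (-2)·-0.667 - (1)·0.583) / (9) = 1.268
  x_4 = (10 - (4)·0.333 - (-3)·-0.667 - (2)·1.889) / (12) = 0.241

(0.090, -0.451, 1.268, 0.241)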